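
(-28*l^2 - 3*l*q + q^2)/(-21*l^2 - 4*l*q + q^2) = (4*l + q)/(3*l + q)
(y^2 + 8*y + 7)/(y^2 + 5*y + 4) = (y + 7)/(y + 4)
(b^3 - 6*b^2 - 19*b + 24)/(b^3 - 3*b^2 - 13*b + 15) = (b - 8)/(b - 5)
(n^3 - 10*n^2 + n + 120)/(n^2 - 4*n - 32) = (n^2 - 2*n - 15)/(n + 4)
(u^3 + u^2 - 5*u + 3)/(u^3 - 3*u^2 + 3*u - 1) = (u + 3)/(u - 1)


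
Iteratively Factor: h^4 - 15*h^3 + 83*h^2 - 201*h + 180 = (h - 4)*(h^3 - 11*h^2 + 39*h - 45) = (h - 4)*(h - 3)*(h^2 - 8*h + 15) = (h - 4)*(h - 3)^2*(h - 5)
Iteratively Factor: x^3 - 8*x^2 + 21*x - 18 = (x - 3)*(x^2 - 5*x + 6) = (x - 3)*(x - 2)*(x - 3)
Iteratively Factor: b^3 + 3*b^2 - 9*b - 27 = (b + 3)*(b^2 - 9) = (b + 3)^2*(b - 3)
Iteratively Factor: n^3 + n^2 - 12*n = (n)*(n^2 + n - 12) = n*(n - 3)*(n + 4)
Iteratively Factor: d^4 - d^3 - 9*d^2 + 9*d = (d + 3)*(d^3 - 4*d^2 + 3*d) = (d - 3)*(d + 3)*(d^2 - d) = (d - 3)*(d - 1)*(d + 3)*(d)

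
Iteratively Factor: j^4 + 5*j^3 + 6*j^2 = (j + 2)*(j^3 + 3*j^2) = j*(j + 2)*(j^2 + 3*j) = j*(j + 2)*(j + 3)*(j)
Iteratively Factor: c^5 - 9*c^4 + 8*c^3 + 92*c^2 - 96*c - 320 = (c - 4)*(c^4 - 5*c^3 - 12*c^2 + 44*c + 80) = (c - 4)^2*(c^3 - c^2 - 16*c - 20) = (c - 4)^2*(c + 2)*(c^2 - 3*c - 10) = (c - 4)^2*(c + 2)^2*(c - 5)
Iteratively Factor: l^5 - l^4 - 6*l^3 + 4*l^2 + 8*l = (l)*(l^4 - l^3 - 6*l^2 + 4*l + 8) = l*(l - 2)*(l^3 + l^2 - 4*l - 4) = l*(l - 2)*(l + 1)*(l^2 - 4) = l*(l - 2)*(l + 1)*(l + 2)*(l - 2)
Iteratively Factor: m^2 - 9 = (m + 3)*(m - 3)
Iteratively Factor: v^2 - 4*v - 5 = (v - 5)*(v + 1)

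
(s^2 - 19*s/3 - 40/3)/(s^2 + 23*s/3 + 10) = (s - 8)/(s + 6)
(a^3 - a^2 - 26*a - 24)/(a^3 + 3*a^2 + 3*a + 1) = (a^2 - 2*a - 24)/(a^2 + 2*a + 1)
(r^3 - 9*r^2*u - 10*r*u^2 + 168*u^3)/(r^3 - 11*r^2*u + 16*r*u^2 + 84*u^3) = (r + 4*u)/(r + 2*u)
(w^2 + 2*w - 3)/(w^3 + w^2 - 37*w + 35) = (w + 3)/(w^2 + 2*w - 35)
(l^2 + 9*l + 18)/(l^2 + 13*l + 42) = (l + 3)/(l + 7)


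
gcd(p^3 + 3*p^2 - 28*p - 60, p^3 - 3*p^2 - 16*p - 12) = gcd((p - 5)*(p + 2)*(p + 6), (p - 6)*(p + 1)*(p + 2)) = p + 2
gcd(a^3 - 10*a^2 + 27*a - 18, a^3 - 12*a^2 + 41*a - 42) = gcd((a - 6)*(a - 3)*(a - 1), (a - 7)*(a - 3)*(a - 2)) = a - 3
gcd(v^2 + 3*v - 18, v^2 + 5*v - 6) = v + 6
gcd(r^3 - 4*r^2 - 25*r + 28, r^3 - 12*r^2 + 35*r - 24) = r - 1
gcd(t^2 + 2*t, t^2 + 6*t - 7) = 1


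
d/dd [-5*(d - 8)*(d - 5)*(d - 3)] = -15*d^2 + 160*d - 395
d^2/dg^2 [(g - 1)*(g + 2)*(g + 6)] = 6*g + 14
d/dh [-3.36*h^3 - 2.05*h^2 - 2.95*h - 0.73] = -10.08*h^2 - 4.1*h - 2.95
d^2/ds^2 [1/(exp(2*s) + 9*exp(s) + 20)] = (2*(2*exp(s) + 9)^2*exp(s) - (4*exp(s) + 9)*(exp(2*s) + 9*exp(s) + 20))*exp(s)/(exp(2*s) + 9*exp(s) + 20)^3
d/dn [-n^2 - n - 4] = -2*n - 1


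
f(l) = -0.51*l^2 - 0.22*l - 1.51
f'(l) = -1.02*l - 0.22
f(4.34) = -12.07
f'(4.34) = -4.65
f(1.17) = -2.47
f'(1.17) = -1.41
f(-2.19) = -3.47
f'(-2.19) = 2.01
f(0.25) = -1.60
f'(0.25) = -0.48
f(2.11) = -4.24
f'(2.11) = -2.37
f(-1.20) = -1.98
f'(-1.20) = 1.00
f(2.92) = -6.50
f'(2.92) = -3.20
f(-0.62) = -1.57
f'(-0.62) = 0.41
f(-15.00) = -112.96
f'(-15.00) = 15.08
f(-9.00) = -40.84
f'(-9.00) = 8.96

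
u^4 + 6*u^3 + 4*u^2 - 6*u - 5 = (u - 1)*(u + 1)^2*(u + 5)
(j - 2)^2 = j^2 - 4*j + 4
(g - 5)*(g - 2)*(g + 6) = g^3 - g^2 - 32*g + 60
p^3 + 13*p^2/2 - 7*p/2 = p*(p - 1/2)*(p + 7)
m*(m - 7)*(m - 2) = m^3 - 9*m^2 + 14*m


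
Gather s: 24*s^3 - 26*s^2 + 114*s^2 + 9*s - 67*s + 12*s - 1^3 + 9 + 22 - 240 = 24*s^3 + 88*s^2 - 46*s - 210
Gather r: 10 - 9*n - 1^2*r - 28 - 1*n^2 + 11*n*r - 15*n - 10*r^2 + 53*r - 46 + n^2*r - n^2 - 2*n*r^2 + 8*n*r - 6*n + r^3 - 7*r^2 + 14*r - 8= -2*n^2 - 30*n + r^3 + r^2*(-2*n - 17) + r*(n^2 + 19*n + 66) - 72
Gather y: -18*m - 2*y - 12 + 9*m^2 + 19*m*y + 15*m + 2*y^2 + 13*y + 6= 9*m^2 - 3*m + 2*y^2 + y*(19*m + 11) - 6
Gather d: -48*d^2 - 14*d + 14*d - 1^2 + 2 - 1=-48*d^2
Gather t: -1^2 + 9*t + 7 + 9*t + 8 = 18*t + 14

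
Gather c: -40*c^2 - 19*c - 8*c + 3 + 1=-40*c^2 - 27*c + 4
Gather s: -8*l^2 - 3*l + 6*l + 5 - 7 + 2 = -8*l^2 + 3*l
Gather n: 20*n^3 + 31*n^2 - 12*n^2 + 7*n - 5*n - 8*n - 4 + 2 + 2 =20*n^3 + 19*n^2 - 6*n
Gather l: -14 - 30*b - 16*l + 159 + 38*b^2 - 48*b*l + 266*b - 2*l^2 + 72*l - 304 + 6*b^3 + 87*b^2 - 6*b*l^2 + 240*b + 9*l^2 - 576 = 6*b^3 + 125*b^2 + 476*b + l^2*(7 - 6*b) + l*(56 - 48*b) - 735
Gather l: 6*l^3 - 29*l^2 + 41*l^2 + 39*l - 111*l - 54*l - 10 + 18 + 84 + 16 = 6*l^3 + 12*l^2 - 126*l + 108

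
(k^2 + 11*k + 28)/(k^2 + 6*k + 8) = (k + 7)/(k + 2)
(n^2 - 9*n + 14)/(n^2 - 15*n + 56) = (n - 2)/(n - 8)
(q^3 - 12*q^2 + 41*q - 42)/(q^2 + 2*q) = (q^3 - 12*q^2 + 41*q - 42)/(q*(q + 2))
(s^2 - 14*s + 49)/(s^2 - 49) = (s - 7)/(s + 7)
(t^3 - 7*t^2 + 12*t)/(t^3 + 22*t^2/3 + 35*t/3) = 3*(t^2 - 7*t + 12)/(3*t^2 + 22*t + 35)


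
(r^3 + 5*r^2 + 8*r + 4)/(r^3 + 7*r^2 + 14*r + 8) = (r + 2)/(r + 4)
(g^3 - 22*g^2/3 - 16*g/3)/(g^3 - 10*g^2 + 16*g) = (g + 2/3)/(g - 2)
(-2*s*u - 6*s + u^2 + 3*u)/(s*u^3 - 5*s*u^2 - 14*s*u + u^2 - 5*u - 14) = (2*s*u + 6*s - u^2 - 3*u)/(-s*u^3 + 5*s*u^2 + 14*s*u - u^2 + 5*u + 14)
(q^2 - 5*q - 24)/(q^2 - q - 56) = (q + 3)/(q + 7)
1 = 1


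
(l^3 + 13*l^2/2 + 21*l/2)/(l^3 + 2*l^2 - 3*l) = (l + 7/2)/(l - 1)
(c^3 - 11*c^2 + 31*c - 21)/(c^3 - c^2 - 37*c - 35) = (c^2 - 4*c + 3)/(c^2 + 6*c + 5)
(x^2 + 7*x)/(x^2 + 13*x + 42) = x/(x + 6)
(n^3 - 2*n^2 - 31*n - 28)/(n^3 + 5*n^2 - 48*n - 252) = (n^2 + 5*n + 4)/(n^2 + 12*n + 36)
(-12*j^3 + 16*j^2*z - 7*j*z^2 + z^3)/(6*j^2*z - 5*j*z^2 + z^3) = (-2*j + z)/z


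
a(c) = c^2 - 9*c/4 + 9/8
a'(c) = 2*c - 9/4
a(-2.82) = 15.42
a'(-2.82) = -7.89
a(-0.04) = 1.22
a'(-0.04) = -2.33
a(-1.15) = 5.04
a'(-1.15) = -4.55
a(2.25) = 1.12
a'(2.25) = 2.25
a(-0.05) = 1.24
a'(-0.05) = -2.35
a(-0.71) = 3.23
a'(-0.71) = -3.67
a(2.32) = 1.29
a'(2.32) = 2.39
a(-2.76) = 14.95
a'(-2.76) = -7.77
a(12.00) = 118.12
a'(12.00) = 21.75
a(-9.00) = 102.38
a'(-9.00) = -20.25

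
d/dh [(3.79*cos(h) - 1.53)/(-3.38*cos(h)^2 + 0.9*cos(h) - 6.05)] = (-12.8102*cos(h)^2 + 10.3428*cos(h) + 21.5525)*sin(h)/(11.4244*cos(h)^4 - 6.084*cos(h)^3 + 41.708*cos(h)^2 - 10.89*cos(h) + 36.6025)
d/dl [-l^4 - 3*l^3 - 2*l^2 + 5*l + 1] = -4*l^3 - 9*l^2 - 4*l + 5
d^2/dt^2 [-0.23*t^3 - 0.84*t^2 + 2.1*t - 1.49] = -1.38*t - 1.68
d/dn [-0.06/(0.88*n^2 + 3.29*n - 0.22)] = (0.1056*n + 0.1974)/(0.88*n^2 + 3.29*n - 0.22)^2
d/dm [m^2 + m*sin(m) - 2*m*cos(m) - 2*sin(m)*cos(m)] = 2*m*sin(m) + m*cos(m) + 2*m + sin(m) - 2*cos(m) - 2*cos(2*m)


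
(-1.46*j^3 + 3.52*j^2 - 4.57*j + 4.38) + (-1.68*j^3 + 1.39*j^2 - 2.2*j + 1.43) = -3.14*j^3 + 4.91*j^2 - 6.77*j + 5.81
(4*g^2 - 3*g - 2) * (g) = 4*g^3 - 3*g^2 - 2*g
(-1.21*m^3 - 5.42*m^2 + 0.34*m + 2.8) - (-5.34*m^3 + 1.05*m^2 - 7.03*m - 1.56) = 4.13*m^3 - 6.47*m^2 + 7.37*m + 4.36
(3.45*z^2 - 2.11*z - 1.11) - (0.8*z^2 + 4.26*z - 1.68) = 2.65*z^2 - 6.37*z + 0.57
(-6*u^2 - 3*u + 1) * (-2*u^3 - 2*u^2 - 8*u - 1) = 12*u^5 + 18*u^4 + 52*u^3 + 28*u^2 - 5*u - 1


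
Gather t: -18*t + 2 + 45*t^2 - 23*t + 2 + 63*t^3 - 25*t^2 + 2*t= 63*t^3 + 20*t^2 - 39*t + 4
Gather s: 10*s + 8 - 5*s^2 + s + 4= -5*s^2 + 11*s + 12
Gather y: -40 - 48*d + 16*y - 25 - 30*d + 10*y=-78*d + 26*y - 65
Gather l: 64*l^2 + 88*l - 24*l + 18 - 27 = 64*l^2 + 64*l - 9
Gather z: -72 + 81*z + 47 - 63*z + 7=18*z - 18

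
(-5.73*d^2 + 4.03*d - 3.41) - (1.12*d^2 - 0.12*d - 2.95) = -6.85*d^2 + 4.15*d - 0.46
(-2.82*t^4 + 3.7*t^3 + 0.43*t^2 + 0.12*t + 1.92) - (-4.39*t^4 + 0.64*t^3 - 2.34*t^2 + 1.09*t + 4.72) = 1.57*t^4 + 3.06*t^3 + 2.77*t^2 - 0.97*t - 2.8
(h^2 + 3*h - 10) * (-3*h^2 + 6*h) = -3*h^4 - 3*h^3 + 48*h^2 - 60*h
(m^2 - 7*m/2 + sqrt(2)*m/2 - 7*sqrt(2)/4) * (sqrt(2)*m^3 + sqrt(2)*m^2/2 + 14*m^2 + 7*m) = sqrt(2)*m^5 - 3*sqrt(2)*m^4 + 15*m^4 - 45*m^3 + 21*sqrt(2)*m^3/4 - 21*sqrt(2)*m^2 - 105*m^2/4 - 49*sqrt(2)*m/4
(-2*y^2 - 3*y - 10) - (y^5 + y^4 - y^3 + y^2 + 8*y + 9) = -y^5 - y^4 + y^3 - 3*y^2 - 11*y - 19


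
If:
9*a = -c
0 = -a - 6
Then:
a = -6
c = 54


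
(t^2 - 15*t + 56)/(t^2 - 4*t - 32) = (t - 7)/(t + 4)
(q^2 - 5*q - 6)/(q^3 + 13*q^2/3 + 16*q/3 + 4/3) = 3*(q^2 - 5*q - 6)/(3*q^3 + 13*q^2 + 16*q + 4)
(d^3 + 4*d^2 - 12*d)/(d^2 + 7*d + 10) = d*(d^2 + 4*d - 12)/(d^2 + 7*d + 10)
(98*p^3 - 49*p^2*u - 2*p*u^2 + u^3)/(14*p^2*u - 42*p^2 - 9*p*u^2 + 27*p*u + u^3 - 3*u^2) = (7*p + u)/(u - 3)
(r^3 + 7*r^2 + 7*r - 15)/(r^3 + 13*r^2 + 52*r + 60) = (r^2 + 2*r - 3)/(r^2 + 8*r + 12)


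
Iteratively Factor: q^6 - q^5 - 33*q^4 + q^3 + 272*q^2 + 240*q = (q + 3)*(q^5 - 4*q^4 - 21*q^3 + 64*q^2 + 80*q) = (q + 1)*(q + 3)*(q^4 - 5*q^3 - 16*q^2 + 80*q) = (q - 5)*(q + 1)*(q + 3)*(q^3 - 16*q) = (q - 5)*(q - 4)*(q + 1)*(q + 3)*(q^2 + 4*q) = q*(q - 5)*(q - 4)*(q + 1)*(q + 3)*(q + 4)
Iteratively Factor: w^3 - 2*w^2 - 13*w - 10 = (w + 2)*(w^2 - 4*w - 5) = (w + 1)*(w + 2)*(w - 5)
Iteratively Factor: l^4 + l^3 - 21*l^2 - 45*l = (l)*(l^3 + l^2 - 21*l - 45) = l*(l - 5)*(l^2 + 6*l + 9) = l*(l - 5)*(l + 3)*(l + 3)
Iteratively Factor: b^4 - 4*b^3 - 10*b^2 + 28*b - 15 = (b - 1)*(b^3 - 3*b^2 - 13*b + 15) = (b - 1)^2*(b^2 - 2*b - 15) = (b - 1)^2*(b + 3)*(b - 5)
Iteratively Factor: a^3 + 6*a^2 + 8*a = (a + 2)*(a^2 + 4*a) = a*(a + 2)*(a + 4)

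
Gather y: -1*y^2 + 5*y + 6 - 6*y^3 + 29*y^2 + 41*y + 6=-6*y^3 + 28*y^2 + 46*y + 12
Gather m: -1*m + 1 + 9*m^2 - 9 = 9*m^2 - m - 8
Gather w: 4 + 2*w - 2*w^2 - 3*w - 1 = -2*w^2 - w + 3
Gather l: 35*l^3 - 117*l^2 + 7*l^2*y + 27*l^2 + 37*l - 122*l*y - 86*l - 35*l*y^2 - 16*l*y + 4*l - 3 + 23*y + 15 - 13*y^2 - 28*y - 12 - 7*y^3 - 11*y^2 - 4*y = 35*l^3 + l^2*(7*y - 90) + l*(-35*y^2 - 138*y - 45) - 7*y^3 - 24*y^2 - 9*y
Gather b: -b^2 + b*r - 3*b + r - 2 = -b^2 + b*(r - 3) + r - 2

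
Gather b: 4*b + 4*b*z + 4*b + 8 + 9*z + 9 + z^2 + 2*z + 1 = b*(4*z + 8) + z^2 + 11*z + 18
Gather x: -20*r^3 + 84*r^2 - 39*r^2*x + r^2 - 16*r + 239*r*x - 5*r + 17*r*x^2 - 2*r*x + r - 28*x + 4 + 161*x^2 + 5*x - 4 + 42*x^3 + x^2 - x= -20*r^3 + 85*r^2 - 20*r + 42*x^3 + x^2*(17*r + 162) + x*(-39*r^2 + 237*r - 24)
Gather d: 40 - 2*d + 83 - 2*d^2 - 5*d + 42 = -2*d^2 - 7*d + 165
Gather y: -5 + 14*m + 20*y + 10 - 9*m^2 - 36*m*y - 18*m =-9*m^2 - 4*m + y*(20 - 36*m) + 5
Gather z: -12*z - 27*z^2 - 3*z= -27*z^2 - 15*z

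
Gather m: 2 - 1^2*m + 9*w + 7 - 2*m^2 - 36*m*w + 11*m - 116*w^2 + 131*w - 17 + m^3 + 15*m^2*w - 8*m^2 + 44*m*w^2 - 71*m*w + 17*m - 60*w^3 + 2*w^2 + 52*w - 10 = m^3 + m^2*(15*w - 10) + m*(44*w^2 - 107*w + 27) - 60*w^3 - 114*w^2 + 192*w - 18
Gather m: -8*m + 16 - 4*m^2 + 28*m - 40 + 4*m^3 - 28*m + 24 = 4*m^3 - 4*m^2 - 8*m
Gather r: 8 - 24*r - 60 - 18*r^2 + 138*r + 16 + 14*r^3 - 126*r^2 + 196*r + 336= 14*r^3 - 144*r^2 + 310*r + 300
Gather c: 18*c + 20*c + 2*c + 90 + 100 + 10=40*c + 200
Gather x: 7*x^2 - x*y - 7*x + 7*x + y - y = 7*x^2 - x*y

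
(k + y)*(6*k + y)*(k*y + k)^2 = 6*k^4*y^2 + 12*k^4*y + 6*k^4 + 7*k^3*y^3 + 14*k^3*y^2 + 7*k^3*y + k^2*y^4 + 2*k^2*y^3 + k^2*y^2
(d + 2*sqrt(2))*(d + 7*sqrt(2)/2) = d^2 + 11*sqrt(2)*d/2 + 14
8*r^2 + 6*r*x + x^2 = (2*r + x)*(4*r + x)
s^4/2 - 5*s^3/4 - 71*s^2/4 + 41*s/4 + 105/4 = (s/2 + 1/2)*(s - 7)*(s - 3/2)*(s + 5)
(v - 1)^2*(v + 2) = v^3 - 3*v + 2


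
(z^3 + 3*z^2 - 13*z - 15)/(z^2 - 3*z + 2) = (z^3 + 3*z^2 - 13*z - 15)/(z^2 - 3*z + 2)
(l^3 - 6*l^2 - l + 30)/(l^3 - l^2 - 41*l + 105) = (l + 2)/(l + 7)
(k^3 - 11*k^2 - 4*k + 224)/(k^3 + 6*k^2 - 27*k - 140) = (k^2 - 15*k + 56)/(k^2 + 2*k - 35)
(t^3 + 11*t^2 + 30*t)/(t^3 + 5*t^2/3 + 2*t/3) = 3*(t^2 + 11*t + 30)/(3*t^2 + 5*t + 2)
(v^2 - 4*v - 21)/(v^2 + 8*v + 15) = (v - 7)/(v + 5)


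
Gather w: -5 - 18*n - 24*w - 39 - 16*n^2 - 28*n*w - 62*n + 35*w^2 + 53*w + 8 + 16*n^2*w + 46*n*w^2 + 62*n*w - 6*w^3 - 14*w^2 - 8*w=-16*n^2 - 80*n - 6*w^3 + w^2*(46*n + 21) + w*(16*n^2 + 34*n + 21) - 36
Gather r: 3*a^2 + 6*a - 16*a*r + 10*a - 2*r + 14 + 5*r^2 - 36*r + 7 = 3*a^2 + 16*a + 5*r^2 + r*(-16*a - 38) + 21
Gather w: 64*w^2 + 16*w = 64*w^2 + 16*w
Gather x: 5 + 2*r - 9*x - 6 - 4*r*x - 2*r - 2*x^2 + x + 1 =-2*x^2 + x*(-4*r - 8)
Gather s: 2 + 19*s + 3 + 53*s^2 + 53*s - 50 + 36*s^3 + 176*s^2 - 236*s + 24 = 36*s^3 + 229*s^2 - 164*s - 21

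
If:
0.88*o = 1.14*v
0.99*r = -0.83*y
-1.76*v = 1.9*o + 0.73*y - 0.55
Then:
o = 0.168784322170776 - 0.224022827608485*y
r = -0.838383838383838*y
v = 0.130289652202003 - 0.172929902013567*y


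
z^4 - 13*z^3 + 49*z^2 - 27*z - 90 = (z - 6)*(z - 5)*(z - 3)*(z + 1)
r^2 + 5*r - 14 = (r - 2)*(r + 7)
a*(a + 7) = a^2 + 7*a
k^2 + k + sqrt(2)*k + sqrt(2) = (k + 1)*(k + sqrt(2))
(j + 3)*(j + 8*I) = j^2 + 3*j + 8*I*j + 24*I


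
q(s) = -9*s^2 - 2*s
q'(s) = -18*s - 2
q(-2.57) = -54.30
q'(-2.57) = 44.26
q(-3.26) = -89.13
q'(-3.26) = 56.68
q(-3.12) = -81.37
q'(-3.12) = 54.16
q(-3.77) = -120.38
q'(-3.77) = 65.86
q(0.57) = -4.06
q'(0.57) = -12.26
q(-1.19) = -10.36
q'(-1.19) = 19.42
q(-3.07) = -78.68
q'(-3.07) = 53.26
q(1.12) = -13.53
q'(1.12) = -22.16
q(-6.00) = -312.00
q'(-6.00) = 106.00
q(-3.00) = -75.00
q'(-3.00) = 52.00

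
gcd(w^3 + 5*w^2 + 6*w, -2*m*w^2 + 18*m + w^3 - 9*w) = w + 3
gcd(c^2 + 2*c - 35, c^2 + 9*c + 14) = c + 7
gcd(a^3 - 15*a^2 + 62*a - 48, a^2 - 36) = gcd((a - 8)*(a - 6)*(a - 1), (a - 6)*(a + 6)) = a - 6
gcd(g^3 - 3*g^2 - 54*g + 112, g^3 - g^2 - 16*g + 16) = 1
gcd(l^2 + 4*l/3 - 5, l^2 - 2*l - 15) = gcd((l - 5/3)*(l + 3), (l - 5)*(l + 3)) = l + 3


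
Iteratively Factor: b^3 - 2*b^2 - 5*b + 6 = (b + 2)*(b^2 - 4*b + 3) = (b - 3)*(b + 2)*(b - 1)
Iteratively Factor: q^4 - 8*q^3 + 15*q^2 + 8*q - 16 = (q - 1)*(q^3 - 7*q^2 + 8*q + 16) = (q - 4)*(q - 1)*(q^2 - 3*q - 4) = (q - 4)^2*(q - 1)*(q + 1)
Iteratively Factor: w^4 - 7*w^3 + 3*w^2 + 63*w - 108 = (w - 3)*(w^3 - 4*w^2 - 9*w + 36) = (w - 3)^2*(w^2 - w - 12) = (w - 3)^2*(w + 3)*(w - 4)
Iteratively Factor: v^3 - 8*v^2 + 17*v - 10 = (v - 1)*(v^2 - 7*v + 10) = (v - 5)*(v - 1)*(v - 2)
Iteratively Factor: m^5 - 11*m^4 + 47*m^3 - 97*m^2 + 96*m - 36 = (m - 2)*(m^4 - 9*m^3 + 29*m^2 - 39*m + 18) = (m - 3)*(m - 2)*(m^3 - 6*m^2 + 11*m - 6) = (m - 3)*(m - 2)^2*(m^2 - 4*m + 3) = (m - 3)*(m - 2)^2*(m - 1)*(m - 3)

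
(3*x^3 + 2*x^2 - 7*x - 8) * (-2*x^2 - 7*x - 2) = -6*x^5 - 25*x^4 - 6*x^3 + 61*x^2 + 70*x + 16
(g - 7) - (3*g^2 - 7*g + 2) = -3*g^2 + 8*g - 9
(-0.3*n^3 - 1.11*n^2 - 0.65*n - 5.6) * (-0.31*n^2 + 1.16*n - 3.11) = 0.093*n^5 - 0.00389999999999996*n^4 - 0.1531*n^3 + 4.4341*n^2 - 4.4745*n + 17.416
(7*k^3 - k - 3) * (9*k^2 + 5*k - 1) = 63*k^5 + 35*k^4 - 16*k^3 - 32*k^2 - 14*k + 3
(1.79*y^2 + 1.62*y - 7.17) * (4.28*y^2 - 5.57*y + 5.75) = 7.6612*y^4 - 3.0367*y^3 - 29.4185*y^2 + 49.2519*y - 41.2275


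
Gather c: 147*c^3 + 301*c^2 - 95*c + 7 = 147*c^3 + 301*c^2 - 95*c + 7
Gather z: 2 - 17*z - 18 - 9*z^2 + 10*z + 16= -9*z^2 - 7*z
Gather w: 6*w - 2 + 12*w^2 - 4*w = 12*w^2 + 2*w - 2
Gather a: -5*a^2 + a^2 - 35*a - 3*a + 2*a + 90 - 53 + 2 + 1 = -4*a^2 - 36*a + 40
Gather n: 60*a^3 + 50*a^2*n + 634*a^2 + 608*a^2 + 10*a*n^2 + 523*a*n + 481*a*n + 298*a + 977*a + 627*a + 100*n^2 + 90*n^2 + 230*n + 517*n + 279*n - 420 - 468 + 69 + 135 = 60*a^3 + 1242*a^2 + 1902*a + n^2*(10*a + 190) + n*(50*a^2 + 1004*a + 1026) - 684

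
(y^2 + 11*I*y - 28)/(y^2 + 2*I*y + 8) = (y + 7*I)/(y - 2*I)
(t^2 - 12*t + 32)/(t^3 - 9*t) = (t^2 - 12*t + 32)/(t*(t^2 - 9))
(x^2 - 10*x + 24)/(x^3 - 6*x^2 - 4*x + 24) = (x - 4)/(x^2 - 4)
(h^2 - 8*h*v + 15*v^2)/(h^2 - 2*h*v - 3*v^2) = (h - 5*v)/(h + v)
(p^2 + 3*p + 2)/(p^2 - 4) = (p + 1)/(p - 2)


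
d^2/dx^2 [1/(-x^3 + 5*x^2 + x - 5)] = 2*((3*x - 5)*(x^3 - 5*x^2 - x + 5) - (-3*x^2 + 10*x + 1)^2)/(x^3 - 5*x^2 - x + 5)^3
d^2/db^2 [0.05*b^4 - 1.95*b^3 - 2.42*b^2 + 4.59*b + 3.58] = 0.6*b^2 - 11.7*b - 4.84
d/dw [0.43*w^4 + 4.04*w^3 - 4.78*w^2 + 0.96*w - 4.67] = 1.72*w^3 + 12.12*w^2 - 9.56*w + 0.96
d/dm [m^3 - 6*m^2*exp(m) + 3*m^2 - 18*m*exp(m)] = -6*m^2*exp(m) + 3*m^2 - 30*m*exp(m) + 6*m - 18*exp(m)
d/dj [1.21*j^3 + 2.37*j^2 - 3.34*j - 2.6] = 3.63*j^2 + 4.74*j - 3.34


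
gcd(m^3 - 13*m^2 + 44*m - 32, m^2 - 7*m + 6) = m - 1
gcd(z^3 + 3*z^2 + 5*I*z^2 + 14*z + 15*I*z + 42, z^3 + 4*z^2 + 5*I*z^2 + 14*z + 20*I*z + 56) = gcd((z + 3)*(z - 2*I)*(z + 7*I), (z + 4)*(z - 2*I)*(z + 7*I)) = z^2 + 5*I*z + 14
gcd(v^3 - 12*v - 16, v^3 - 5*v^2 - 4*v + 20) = v + 2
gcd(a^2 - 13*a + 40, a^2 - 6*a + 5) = a - 5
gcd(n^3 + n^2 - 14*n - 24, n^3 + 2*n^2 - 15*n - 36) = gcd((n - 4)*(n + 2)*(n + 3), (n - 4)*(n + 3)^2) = n^2 - n - 12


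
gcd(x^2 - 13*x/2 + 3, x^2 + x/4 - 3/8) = x - 1/2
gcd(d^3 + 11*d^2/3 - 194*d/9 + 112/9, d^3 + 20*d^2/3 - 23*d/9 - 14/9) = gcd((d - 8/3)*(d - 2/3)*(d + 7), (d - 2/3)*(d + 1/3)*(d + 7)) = d^2 + 19*d/3 - 14/3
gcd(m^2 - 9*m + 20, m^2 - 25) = m - 5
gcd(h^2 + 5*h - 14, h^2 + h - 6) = h - 2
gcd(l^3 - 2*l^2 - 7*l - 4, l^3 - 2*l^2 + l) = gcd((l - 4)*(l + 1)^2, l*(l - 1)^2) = 1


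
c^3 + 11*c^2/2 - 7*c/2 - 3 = (c - 1)*(c + 1/2)*(c + 6)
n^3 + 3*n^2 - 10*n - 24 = (n - 3)*(n + 2)*(n + 4)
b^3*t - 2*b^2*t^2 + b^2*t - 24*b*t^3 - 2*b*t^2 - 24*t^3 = (b - 6*t)*(b + 4*t)*(b*t + t)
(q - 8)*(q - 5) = q^2 - 13*q + 40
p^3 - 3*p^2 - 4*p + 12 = (p - 3)*(p - 2)*(p + 2)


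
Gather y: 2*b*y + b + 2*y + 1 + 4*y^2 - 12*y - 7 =b + 4*y^2 + y*(2*b - 10) - 6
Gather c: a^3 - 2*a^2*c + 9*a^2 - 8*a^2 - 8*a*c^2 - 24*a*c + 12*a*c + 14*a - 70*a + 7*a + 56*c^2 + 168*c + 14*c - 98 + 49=a^3 + a^2 - 49*a + c^2*(56 - 8*a) + c*(-2*a^2 - 12*a + 182) - 49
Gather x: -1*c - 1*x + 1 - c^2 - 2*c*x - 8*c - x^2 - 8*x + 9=-c^2 - 9*c - x^2 + x*(-2*c - 9) + 10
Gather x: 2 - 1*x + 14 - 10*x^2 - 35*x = -10*x^2 - 36*x + 16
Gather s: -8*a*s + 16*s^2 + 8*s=16*s^2 + s*(8 - 8*a)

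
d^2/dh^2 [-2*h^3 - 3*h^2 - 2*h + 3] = -12*h - 6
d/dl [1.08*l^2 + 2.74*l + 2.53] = 2.16*l + 2.74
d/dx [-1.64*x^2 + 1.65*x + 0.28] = 1.65 - 3.28*x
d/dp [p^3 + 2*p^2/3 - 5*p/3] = 3*p^2 + 4*p/3 - 5/3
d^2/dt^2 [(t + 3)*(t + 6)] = 2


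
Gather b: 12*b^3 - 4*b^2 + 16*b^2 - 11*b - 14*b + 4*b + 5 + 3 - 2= 12*b^3 + 12*b^2 - 21*b + 6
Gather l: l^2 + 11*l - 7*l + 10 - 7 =l^2 + 4*l + 3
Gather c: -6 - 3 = -9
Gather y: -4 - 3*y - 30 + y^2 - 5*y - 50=y^2 - 8*y - 84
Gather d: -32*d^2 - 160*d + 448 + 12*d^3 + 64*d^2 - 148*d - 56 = 12*d^3 + 32*d^2 - 308*d + 392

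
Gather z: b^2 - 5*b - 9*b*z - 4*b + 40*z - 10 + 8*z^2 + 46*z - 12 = b^2 - 9*b + 8*z^2 + z*(86 - 9*b) - 22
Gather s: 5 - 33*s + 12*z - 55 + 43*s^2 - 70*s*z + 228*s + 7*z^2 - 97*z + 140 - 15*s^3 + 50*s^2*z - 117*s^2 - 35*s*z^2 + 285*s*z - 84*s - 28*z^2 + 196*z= -15*s^3 + s^2*(50*z - 74) + s*(-35*z^2 + 215*z + 111) - 21*z^2 + 111*z + 90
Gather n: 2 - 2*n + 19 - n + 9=30 - 3*n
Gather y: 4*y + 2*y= 6*y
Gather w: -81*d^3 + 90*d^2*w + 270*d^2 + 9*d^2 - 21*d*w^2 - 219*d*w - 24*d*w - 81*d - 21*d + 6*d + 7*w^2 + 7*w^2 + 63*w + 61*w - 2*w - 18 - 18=-81*d^3 + 279*d^2 - 96*d + w^2*(14 - 21*d) + w*(90*d^2 - 243*d + 122) - 36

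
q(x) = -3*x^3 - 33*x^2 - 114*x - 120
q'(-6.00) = -42.00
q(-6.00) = 24.00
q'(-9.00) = -249.00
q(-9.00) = 420.00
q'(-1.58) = -32.19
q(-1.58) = -10.43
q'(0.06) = -117.99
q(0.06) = -126.96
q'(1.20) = -206.16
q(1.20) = -309.50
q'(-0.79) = -67.48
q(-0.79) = -49.06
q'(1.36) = -220.41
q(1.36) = -343.62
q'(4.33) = -568.52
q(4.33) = -1475.88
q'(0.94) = -183.99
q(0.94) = -258.81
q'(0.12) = -122.05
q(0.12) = -134.16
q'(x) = -9*x^2 - 66*x - 114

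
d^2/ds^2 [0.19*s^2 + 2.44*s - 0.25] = 0.380000000000000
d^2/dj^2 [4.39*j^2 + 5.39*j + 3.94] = 8.78000000000000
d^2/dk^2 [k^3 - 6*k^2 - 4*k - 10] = 6*k - 12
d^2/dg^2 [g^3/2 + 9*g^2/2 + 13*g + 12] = 3*g + 9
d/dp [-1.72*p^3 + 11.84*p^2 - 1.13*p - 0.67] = -5.16*p^2 + 23.68*p - 1.13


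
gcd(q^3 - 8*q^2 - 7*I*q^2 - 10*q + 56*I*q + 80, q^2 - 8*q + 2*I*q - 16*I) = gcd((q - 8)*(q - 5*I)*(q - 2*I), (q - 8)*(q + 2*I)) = q - 8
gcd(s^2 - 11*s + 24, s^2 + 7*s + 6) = 1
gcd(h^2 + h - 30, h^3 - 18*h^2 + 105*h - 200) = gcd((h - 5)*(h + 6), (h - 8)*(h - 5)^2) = h - 5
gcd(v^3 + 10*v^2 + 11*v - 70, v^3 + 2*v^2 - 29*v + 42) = v^2 + 5*v - 14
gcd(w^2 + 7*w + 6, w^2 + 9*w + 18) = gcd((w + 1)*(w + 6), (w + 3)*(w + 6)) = w + 6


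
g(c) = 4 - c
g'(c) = -1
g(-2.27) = 6.27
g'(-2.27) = -1.00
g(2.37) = 1.63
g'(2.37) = -1.00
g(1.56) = 2.44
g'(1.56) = -1.00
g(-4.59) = 8.59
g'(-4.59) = -1.00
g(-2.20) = 6.20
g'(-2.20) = -1.00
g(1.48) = 2.52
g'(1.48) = -1.00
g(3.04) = 0.96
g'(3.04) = -1.00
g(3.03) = 0.97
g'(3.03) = -1.00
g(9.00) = -5.00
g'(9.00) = -1.00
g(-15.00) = 19.00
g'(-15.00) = -1.00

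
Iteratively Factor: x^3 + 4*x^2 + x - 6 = (x + 2)*(x^2 + 2*x - 3) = (x - 1)*(x + 2)*(x + 3)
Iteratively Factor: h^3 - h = (h)*(h^2 - 1) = h*(h + 1)*(h - 1)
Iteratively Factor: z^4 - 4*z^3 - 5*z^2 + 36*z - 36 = (z - 3)*(z^3 - z^2 - 8*z + 12) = (z - 3)*(z - 2)*(z^2 + z - 6) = (z - 3)*(z - 2)^2*(z + 3)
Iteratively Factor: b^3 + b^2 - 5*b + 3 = (b - 1)*(b^2 + 2*b - 3) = (b - 1)^2*(b + 3)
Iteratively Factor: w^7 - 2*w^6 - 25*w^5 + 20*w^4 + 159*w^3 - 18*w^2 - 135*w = (w + 3)*(w^6 - 5*w^5 - 10*w^4 + 50*w^3 + 9*w^2 - 45*w) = (w - 3)*(w + 3)*(w^5 - 2*w^4 - 16*w^3 + 2*w^2 + 15*w) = (w - 3)*(w + 3)^2*(w^4 - 5*w^3 - w^2 + 5*w) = (w - 5)*(w - 3)*(w + 3)^2*(w^3 - w) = (w - 5)*(w - 3)*(w + 1)*(w + 3)^2*(w^2 - w) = w*(w - 5)*(w - 3)*(w + 1)*(w + 3)^2*(w - 1)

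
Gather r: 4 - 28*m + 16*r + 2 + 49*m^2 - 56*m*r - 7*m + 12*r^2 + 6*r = 49*m^2 - 35*m + 12*r^2 + r*(22 - 56*m) + 6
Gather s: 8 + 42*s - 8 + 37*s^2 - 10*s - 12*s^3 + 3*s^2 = -12*s^3 + 40*s^2 + 32*s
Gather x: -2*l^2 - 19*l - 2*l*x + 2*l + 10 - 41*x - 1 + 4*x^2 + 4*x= -2*l^2 - 17*l + 4*x^2 + x*(-2*l - 37) + 9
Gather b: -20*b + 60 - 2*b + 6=66 - 22*b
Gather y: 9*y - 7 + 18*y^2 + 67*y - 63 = 18*y^2 + 76*y - 70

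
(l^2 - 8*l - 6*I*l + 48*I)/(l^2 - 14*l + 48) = (l - 6*I)/(l - 6)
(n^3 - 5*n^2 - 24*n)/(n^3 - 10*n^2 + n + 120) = n/(n - 5)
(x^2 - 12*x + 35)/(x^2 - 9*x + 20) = (x - 7)/(x - 4)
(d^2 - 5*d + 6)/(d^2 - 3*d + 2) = (d - 3)/(d - 1)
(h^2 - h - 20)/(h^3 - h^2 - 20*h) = 1/h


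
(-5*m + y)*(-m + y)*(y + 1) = 5*m^2*y + 5*m^2 - 6*m*y^2 - 6*m*y + y^3 + y^2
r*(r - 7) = r^2 - 7*r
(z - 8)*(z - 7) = z^2 - 15*z + 56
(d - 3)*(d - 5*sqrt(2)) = d^2 - 5*sqrt(2)*d - 3*d + 15*sqrt(2)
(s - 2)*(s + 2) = s^2 - 4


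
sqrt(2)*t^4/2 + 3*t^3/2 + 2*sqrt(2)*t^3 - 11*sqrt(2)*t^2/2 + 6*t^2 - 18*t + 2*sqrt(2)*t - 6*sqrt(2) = (t - 2)*(t + 6)*(t + sqrt(2)/2)*(sqrt(2)*t/2 + 1)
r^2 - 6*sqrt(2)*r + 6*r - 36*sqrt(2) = (r + 6)*(r - 6*sqrt(2))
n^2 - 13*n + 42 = (n - 7)*(n - 6)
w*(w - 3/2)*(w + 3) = w^3 + 3*w^2/2 - 9*w/2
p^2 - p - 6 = (p - 3)*(p + 2)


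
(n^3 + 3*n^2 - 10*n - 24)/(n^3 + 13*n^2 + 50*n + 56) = (n - 3)/(n + 7)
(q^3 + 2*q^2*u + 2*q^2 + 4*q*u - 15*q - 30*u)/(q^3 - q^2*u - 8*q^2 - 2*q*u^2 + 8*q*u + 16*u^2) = (q^3 + 2*q^2*u + 2*q^2 + 4*q*u - 15*q - 30*u)/(q^3 - q^2*u - 8*q^2 - 2*q*u^2 + 8*q*u + 16*u^2)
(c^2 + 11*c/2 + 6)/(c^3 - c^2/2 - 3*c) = (c + 4)/(c*(c - 2))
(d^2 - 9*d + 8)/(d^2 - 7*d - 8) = (d - 1)/(d + 1)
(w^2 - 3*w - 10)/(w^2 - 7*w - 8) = (-w^2 + 3*w + 10)/(-w^2 + 7*w + 8)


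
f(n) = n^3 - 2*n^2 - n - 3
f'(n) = 3*n^2 - 4*n - 1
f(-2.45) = -27.26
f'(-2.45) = 26.81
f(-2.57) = -30.61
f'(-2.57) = 29.09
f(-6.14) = -303.73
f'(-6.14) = 136.66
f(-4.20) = -108.17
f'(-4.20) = 68.72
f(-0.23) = -2.89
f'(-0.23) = 0.08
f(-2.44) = -26.99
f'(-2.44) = 26.62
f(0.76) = -4.48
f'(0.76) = -2.31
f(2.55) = -1.97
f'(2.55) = 8.31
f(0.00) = -3.00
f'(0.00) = -1.00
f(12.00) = 1425.00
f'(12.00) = 383.00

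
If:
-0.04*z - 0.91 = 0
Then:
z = -22.75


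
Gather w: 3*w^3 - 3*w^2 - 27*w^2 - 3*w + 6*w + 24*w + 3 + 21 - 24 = 3*w^3 - 30*w^2 + 27*w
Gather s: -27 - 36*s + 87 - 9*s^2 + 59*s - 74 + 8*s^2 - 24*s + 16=-s^2 - s + 2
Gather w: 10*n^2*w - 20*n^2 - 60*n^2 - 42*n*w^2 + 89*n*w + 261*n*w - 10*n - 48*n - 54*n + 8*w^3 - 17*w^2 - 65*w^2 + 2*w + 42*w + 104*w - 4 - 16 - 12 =-80*n^2 - 112*n + 8*w^3 + w^2*(-42*n - 82) + w*(10*n^2 + 350*n + 148) - 32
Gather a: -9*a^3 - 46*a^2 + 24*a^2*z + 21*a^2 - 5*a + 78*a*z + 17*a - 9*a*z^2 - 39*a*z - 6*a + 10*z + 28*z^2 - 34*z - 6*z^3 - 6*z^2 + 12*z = -9*a^3 + a^2*(24*z - 25) + a*(-9*z^2 + 39*z + 6) - 6*z^3 + 22*z^2 - 12*z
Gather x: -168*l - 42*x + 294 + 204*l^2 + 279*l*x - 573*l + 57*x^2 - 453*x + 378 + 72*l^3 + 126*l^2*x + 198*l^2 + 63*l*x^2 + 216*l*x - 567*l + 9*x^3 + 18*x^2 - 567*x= 72*l^3 + 402*l^2 - 1308*l + 9*x^3 + x^2*(63*l + 75) + x*(126*l^2 + 495*l - 1062) + 672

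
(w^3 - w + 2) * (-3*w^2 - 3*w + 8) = -3*w^5 - 3*w^4 + 11*w^3 - 3*w^2 - 14*w + 16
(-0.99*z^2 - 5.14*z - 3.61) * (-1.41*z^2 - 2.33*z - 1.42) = 1.3959*z^4 + 9.5541*z^3 + 18.4721*z^2 + 15.7101*z + 5.1262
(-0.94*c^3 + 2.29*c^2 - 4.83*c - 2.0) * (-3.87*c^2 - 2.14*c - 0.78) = 3.6378*c^5 - 6.8507*c^4 + 14.5247*c^3 + 16.29*c^2 + 8.0474*c + 1.56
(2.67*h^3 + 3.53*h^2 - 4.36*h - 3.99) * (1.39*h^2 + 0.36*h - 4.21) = 3.7113*h^5 + 5.8679*h^4 - 16.0303*h^3 - 21.977*h^2 + 16.9192*h + 16.7979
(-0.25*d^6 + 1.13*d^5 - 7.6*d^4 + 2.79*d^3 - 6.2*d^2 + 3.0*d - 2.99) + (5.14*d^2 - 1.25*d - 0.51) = -0.25*d^6 + 1.13*d^5 - 7.6*d^4 + 2.79*d^3 - 1.06*d^2 + 1.75*d - 3.5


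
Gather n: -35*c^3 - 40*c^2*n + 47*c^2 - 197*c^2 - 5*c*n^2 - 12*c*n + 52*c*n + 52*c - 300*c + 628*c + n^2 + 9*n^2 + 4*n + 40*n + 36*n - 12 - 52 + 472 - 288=-35*c^3 - 150*c^2 + 380*c + n^2*(10 - 5*c) + n*(-40*c^2 + 40*c + 80) + 120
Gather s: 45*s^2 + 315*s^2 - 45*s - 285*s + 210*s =360*s^2 - 120*s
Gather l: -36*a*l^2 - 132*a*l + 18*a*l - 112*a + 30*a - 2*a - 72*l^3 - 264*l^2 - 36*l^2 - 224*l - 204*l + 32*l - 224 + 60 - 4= -84*a - 72*l^3 + l^2*(-36*a - 300) + l*(-114*a - 396) - 168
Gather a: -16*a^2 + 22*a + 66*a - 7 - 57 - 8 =-16*a^2 + 88*a - 72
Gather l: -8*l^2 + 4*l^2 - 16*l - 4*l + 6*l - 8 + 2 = -4*l^2 - 14*l - 6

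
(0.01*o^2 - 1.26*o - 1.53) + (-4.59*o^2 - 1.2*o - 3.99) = -4.58*o^2 - 2.46*o - 5.52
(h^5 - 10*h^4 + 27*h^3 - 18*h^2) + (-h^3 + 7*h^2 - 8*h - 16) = h^5 - 10*h^4 + 26*h^3 - 11*h^2 - 8*h - 16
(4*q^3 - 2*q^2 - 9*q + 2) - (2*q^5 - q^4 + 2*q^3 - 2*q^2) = -2*q^5 + q^4 + 2*q^3 - 9*q + 2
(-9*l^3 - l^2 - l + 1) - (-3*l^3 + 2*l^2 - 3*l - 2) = -6*l^3 - 3*l^2 + 2*l + 3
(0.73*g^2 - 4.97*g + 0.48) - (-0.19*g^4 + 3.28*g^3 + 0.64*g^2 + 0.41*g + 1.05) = 0.19*g^4 - 3.28*g^3 + 0.09*g^2 - 5.38*g - 0.57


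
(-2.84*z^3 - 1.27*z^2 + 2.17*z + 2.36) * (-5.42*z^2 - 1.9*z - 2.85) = 15.3928*z^5 + 12.2794*z^4 - 1.2544*z^3 - 13.2947*z^2 - 10.6685*z - 6.726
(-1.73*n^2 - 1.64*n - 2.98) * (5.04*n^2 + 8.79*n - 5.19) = -8.7192*n^4 - 23.4723*n^3 - 20.4561*n^2 - 17.6826*n + 15.4662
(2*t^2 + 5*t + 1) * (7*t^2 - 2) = 14*t^4 + 35*t^3 + 3*t^2 - 10*t - 2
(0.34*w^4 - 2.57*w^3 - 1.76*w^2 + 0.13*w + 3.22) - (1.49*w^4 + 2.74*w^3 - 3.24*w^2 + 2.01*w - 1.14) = -1.15*w^4 - 5.31*w^3 + 1.48*w^2 - 1.88*w + 4.36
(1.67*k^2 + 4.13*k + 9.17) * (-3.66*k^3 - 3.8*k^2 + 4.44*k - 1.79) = -6.1122*k^5 - 21.4618*k^4 - 41.8414*k^3 - 19.4981*k^2 + 33.3221*k - 16.4143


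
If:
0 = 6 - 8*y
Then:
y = 3/4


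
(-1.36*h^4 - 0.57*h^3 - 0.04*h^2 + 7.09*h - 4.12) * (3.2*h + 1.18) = -4.352*h^5 - 3.4288*h^4 - 0.8006*h^3 + 22.6408*h^2 - 4.8178*h - 4.8616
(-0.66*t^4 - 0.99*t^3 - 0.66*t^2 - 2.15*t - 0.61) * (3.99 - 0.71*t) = 0.4686*t^5 - 1.9305*t^4 - 3.4815*t^3 - 1.1069*t^2 - 8.1454*t - 2.4339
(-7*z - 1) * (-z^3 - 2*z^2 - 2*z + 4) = 7*z^4 + 15*z^3 + 16*z^2 - 26*z - 4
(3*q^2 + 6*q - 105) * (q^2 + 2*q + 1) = 3*q^4 + 12*q^3 - 90*q^2 - 204*q - 105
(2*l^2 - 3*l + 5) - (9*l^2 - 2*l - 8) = -7*l^2 - l + 13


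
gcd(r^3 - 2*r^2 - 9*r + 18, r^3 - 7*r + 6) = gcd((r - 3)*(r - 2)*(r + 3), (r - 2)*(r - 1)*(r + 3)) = r^2 + r - 6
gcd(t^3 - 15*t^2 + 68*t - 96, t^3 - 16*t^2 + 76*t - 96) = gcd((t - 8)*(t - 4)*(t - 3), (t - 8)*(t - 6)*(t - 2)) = t - 8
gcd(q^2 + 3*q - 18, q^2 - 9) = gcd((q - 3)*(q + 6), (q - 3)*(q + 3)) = q - 3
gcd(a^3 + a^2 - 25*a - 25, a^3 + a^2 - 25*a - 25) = a^3 + a^2 - 25*a - 25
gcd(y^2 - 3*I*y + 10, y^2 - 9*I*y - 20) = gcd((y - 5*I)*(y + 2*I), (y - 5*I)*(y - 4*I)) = y - 5*I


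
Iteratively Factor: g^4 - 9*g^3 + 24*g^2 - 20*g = (g - 2)*(g^3 - 7*g^2 + 10*g) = g*(g - 2)*(g^2 - 7*g + 10) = g*(g - 5)*(g - 2)*(g - 2)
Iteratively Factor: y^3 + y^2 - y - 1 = (y + 1)*(y^2 - 1) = (y - 1)*(y + 1)*(y + 1)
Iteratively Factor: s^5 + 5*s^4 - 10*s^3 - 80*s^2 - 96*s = (s)*(s^4 + 5*s^3 - 10*s^2 - 80*s - 96) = s*(s - 4)*(s^3 + 9*s^2 + 26*s + 24) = s*(s - 4)*(s + 4)*(s^2 + 5*s + 6) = s*(s - 4)*(s + 3)*(s + 4)*(s + 2)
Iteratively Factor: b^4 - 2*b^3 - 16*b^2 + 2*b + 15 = (b + 3)*(b^3 - 5*b^2 - b + 5) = (b + 1)*(b + 3)*(b^2 - 6*b + 5) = (b - 1)*(b + 1)*(b + 3)*(b - 5)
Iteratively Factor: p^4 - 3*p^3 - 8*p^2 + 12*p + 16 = (p + 1)*(p^3 - 4*p^2 - 4*p + 16) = (p + 1)*(p + 2)*(p^2 - 6*p + 8) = (p - 4)*(p + 1)*(p + 2)*(p - 2)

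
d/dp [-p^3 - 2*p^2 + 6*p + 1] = -3*p^2 - 4*p + 6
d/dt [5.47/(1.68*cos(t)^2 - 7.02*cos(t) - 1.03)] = (18.3792*cos(t) - 38.3994)*sin(t)/(-1.68*cos(t)^2 + 7.02*cos(t) + 1.03)^2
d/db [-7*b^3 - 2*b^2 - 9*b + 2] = -21*b^2 - 4*b - 9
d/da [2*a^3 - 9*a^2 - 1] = 6*a*(a - 3)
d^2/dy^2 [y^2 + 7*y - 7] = 2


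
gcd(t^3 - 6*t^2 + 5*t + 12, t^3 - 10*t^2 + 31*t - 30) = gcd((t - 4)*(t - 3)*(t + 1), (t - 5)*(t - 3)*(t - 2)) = t - 3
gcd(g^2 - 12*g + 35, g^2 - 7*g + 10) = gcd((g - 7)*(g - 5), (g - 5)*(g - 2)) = g - 5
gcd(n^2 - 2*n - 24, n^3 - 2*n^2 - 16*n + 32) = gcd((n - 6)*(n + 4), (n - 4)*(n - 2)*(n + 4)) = n + 4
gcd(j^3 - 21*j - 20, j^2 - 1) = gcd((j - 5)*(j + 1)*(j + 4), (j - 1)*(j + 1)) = j + 1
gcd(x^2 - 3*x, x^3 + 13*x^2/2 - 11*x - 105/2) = x - 3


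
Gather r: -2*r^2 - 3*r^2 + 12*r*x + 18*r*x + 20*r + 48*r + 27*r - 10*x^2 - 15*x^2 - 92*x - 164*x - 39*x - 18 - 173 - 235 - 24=-5*r^2 + r*(30*x + 95) - 25*x^2 - 295*x - 450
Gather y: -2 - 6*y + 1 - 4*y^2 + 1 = -4*y^2 - 6*y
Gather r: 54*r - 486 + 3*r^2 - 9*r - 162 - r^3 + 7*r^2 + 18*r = -r^3 + 10*r^2 + 63*r - 648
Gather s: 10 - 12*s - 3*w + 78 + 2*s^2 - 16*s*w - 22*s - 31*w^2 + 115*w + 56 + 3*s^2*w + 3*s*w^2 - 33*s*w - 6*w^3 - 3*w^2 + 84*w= s^2*(3*w + 2) + s*(3*w^2 - 49*w - 34) - 6*w^3 - 34*w^2 + 196*w + 144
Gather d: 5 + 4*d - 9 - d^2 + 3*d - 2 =-d^2 + 7*d - 6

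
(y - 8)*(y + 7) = y^2 - y - 56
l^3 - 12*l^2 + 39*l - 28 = (l - 7)*(l - 4)*(l - 1)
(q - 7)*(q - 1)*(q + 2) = q^3 - 6*q^2 - 9*q + 14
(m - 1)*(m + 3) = m^2 + 2*m - 3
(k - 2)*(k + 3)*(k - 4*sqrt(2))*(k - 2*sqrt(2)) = k^4 - 6*sqrt(2)*k^3 + k^3 - 6*sqrt(2)*k^2 + 10*k^2 + 16*k + 36*sqrt(2)*k - 96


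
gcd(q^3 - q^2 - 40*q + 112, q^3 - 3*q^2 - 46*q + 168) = q^2 + 3*q - 28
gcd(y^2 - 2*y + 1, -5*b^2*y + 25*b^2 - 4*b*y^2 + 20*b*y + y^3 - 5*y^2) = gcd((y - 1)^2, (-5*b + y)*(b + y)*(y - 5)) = 1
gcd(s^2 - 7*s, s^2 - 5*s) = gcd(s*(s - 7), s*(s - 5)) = s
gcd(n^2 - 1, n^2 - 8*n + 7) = n - 1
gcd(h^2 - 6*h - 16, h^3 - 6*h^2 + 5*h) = 1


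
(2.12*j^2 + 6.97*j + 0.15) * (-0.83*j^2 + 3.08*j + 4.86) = -1.7596*j^4 + 0.7445*j^3 + 31.6463*j^2 + 34.3362*j + 0.729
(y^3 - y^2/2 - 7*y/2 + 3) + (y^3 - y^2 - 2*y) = 2*y^3 - 3*y^2/2 - 11*y/2 + 3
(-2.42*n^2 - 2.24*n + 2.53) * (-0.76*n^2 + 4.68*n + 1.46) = 1.8392*n^4 - 9.6232*n^3 - 15.9392*n^2 + 8.57*n + 3.6938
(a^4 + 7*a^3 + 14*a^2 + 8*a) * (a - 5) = a^5 + 2*a^4 - 21*a^3 - 62*a^2 - 40*a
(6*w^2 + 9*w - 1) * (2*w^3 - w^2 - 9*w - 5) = 12*w^5 + 12*w^4 - 65*w^3 - 110*w^2 - 36*w + 5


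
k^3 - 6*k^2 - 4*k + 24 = (k - 6)*(k - 2)*(k + 2)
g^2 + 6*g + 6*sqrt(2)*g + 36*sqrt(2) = (g + 6)*(g + 6*sqrt(2))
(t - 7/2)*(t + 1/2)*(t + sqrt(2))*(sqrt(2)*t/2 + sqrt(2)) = sqrt(2)*t^4/2 - sqrt(2)*t^3/2 + t^3 - 31*sqrt(2)*t^2/8 - t^2 - 31*t/4 - 7*sqrt(2)*t/4 - 7/2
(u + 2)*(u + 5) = u^2 + 7*u + 10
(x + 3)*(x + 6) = x^2 + 9*x + 18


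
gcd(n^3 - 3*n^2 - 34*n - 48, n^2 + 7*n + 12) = n + 3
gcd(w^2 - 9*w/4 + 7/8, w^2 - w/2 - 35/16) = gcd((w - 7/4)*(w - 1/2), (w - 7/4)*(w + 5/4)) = w - 7/4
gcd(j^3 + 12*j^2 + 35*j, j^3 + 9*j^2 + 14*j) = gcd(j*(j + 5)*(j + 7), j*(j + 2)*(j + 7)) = j^2 + 7*j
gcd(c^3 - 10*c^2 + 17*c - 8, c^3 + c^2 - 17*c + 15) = c - 1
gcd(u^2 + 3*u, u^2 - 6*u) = u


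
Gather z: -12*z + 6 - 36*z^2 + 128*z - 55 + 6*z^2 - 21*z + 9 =-30*z^2 + 95*z - 40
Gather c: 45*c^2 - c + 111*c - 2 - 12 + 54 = 45*c^2 + 110*c + 40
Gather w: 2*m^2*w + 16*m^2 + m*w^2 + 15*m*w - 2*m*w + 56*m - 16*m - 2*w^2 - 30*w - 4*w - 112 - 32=16*m^2 + 40*m + w^2*(m - 2) + w*(2*m^2 + 13*m - 34) - 144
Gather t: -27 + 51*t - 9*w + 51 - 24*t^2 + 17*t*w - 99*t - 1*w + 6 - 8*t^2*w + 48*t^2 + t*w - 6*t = t^2*(24 - 8*w) + t*(18*w - 54) - 10*w + 30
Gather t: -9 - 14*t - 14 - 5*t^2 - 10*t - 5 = -5*t^2 - 24*t - 28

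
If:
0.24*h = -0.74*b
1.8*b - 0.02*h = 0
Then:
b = 0.00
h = 0.00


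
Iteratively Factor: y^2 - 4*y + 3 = (y - 1)*(y - 3)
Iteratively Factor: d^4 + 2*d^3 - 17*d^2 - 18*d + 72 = (d - 3)*(d^3 + 5*d^2 - 2*d - 24) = (d - 3)*(d + 3)*(d^2 + 2*d - 8) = (d - 3)*(d - 2)*(d + 3)*(d + 4)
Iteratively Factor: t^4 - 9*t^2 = (t)*(t^3 - 9*t) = t^2*(t^2 - 9) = t^2*(t + 3)*(t - 3)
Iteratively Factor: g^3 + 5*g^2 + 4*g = (g + 1)*(g^2 + 4*g) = (g + 1)*(g + 4)*(g)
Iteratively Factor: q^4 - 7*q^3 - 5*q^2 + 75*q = (q + 3)*(q^3 - 10*q^2 + 25*q) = (q - 5)*(q + 3)*(q^2 - 5*q) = (q - 5)^2*(q + 3)*(q)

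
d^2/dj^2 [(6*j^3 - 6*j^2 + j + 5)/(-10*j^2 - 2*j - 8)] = (59*j^3 - 807*j^2 - 303*j + 195)/(125*j^6 + 75*j^5 + 315*j^4 + 121*j^3 + 252*j^2 + 48*j + 64)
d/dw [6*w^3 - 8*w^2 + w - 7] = 18*w^2 - 16*w + 1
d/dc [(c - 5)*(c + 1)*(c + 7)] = 3*c^2 + 6*c - 33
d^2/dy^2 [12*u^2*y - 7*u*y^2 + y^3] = -14*u + 6*y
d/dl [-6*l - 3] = -6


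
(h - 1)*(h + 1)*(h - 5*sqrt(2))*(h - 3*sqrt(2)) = h^4 - 8*sqrt(2)*h^3 + 29*h^2 + 8*sqrt(2)*h - 30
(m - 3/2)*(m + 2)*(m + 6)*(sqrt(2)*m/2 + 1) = sqrt(2)*m^4/2 + m^3 + 13*sqrt(2)*m^3/4 + 13*m^2/2 - 9*sqrt(2)*m - 18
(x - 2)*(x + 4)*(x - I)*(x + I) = x^4 + 2*x^3 - 7*x^2 + 2*x - 8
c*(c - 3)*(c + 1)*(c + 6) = c^4 + 4*c^3 - 15*c^2 - 18*c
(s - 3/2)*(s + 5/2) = s^2 + s - 15/4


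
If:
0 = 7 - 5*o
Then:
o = 7/5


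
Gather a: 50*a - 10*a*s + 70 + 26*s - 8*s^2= a*(50 - 10*s) - 8*s^2 + 26*s + 70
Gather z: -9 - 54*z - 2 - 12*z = -66*z - 11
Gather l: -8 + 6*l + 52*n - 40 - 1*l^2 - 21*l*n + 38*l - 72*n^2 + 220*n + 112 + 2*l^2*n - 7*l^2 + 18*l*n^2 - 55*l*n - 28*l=l^2*(2*n - 8) + l*(18*n^2 - 76*n + 16) - 72*n^2 + 272*n + 64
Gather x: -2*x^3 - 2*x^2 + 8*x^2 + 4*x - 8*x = -2*x^3 + 6*x^2 - 4*x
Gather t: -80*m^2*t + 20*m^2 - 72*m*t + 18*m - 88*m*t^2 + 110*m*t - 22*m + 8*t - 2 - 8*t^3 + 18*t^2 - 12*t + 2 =20*m^2 - 4*m - 8*t^3 + t^2*(18 - 88*m) + t*(-80*m^2 + 38*m - 4)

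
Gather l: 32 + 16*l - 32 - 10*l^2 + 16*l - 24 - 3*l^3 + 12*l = -3*l^3 - 10*l^2 + 44*l - 24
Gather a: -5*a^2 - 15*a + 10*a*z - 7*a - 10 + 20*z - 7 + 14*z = -5*a^2 + a*(10*z - 22) + 34*z - 17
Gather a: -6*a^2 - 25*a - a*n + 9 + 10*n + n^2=-6*a^2 + a*(-n - 25) + n^2 + 10*n + 9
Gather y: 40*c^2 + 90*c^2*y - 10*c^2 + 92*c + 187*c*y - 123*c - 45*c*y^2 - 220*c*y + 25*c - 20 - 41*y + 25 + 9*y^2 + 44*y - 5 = 30*c^2 - 6*c + y^2*(9 - 45*c) + y*(90*c^2 - 33*c + 3)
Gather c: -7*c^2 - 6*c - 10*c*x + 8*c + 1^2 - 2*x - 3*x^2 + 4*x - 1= -7*c^2 + c*(2 - 10*x) - 3*x^2 + 2*x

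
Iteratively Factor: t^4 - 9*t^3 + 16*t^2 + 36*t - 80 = (t - 5)*(t^3 - 4*t^2 - 4*t + 16) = (t - 5)*(t - 2)*(t^2 - 2*t - 8) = (t - 5)*(t - 2)*(t + 2)*(t - 4)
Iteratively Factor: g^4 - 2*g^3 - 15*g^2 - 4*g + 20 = (g - 5)*(g^3 + 3*g^2 - 4) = (g - 5)*(g + 2)*(g^2 + g - 2) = (g - 5)*(g - 1)*(g + 2)*(g + 2)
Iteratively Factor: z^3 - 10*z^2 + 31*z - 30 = (z - 2)*(z^2 - 8*z + 15) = (z - 5)*(z - 2)*(z - 3)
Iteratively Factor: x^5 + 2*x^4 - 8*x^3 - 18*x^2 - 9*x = (x + 1)*(x^4 + x^3 - 9*x^2 - 9*x) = x*(x + 1)*(x^3 + x^2 - 9*x - 9) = x*(x - 3)*(x + 1)*(x^2 + 4*x + 3) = x*(x - 3)*(x + 1)^2*(x + 3)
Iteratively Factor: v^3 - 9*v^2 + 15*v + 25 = (v - 5)*(v^2 - 4*v - 5) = (v - 5)^2*(v + 1)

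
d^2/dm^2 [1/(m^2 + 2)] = 2*(3*m^2 - 2)/(m^2 + 2)^3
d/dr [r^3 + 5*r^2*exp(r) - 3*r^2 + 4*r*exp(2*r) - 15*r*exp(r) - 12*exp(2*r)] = 5*r^2*exp(r) + 3*r^2 + 8*r*exp(2*r) - 5*r*exp(r) - 6*r - 20*exp(2*r) - 15*exp(r)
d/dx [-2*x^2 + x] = 1 - 4*x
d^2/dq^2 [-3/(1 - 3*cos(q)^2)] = 18*(-6*sin(q)^4 + 5*sin(q)^2 + 2)/(3*cos(q)^2 - 1)^3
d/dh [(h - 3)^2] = 2*h - 6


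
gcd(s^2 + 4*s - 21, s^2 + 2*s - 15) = s - 3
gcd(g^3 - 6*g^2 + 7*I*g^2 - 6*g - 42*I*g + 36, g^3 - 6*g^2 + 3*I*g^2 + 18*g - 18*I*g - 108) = g^2 + g*(-6 + 6*I) - 36*I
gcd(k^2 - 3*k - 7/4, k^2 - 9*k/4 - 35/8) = k - 7/2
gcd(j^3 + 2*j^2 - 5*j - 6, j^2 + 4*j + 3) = j^2 + 4*j + 3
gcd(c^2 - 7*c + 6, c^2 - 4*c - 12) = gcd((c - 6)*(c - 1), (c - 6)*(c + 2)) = c - 6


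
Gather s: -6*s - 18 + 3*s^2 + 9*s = 3*s^2 + 3*s - 18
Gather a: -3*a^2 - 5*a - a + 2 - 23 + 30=-3*a^2 - 6*a + 9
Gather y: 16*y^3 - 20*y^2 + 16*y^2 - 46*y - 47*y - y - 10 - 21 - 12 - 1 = 16*y^3 - 4*y^2 - 94*y - 44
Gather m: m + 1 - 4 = m - 3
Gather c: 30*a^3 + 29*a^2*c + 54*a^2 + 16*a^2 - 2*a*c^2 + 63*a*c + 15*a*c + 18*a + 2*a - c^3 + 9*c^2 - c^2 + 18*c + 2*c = 30*a^3 + 70*a^2 + 20*a - c^3 + c^2*(8 - 2*a) + c*(29*a^2 + 78*a + 20)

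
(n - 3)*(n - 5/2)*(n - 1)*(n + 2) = n^4 - 9*n^3/2 + 37*n/2 - 15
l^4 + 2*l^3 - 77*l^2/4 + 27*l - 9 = (l - 2)*(l - 3/2)*(l - 1/2)*(l + 6)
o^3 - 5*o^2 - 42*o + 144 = (o - 8)*(o - 3)*(o + 6)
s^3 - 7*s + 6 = (s - 2)*(s - 1)*(s + 3)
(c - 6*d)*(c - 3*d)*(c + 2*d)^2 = c^4 - 5*c^3*d - 14*c^2*d^2 + 36*c*d^3 + 72*d^4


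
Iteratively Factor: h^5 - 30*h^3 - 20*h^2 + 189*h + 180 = (h + 1)*(h^4 - h^3 - 29*h^2 + 9*h + 180) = (h - 3)*(h + 1)*(h^3 + 2*h^2 - 23*h - 60) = (h - 3)*(h + 1)*(h + 3)*(h^2 - h - 20) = (h - 5)*(h - 3)*(h + 1)*(h + 3)*(h + 4)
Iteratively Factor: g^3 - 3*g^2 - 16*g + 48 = (g - 3)*(g^2 - 16) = (g - 4)*(g - 3)*(g + 4)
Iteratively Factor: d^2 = (d)*(d)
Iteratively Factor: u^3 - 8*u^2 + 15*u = (u - 5)*(u^2 - 3*u) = u*(u - 5)*(u - 3)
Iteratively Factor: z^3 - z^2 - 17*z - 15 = (z + 3)*(z^2 - 4*z - 5) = (z + 1)*(z + 3)*(z - 5)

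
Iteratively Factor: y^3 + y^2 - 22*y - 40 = (y + 4)*(y^2 - 3*y - 10) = (y - 5)*(y + 4)*(y + 2)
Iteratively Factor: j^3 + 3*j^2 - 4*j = (j)*(j^2 + 3*j - 4) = j*(j - 1)*(j + 4)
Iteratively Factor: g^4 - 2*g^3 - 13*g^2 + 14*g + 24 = (g + 1)*(g^3 - 3*g^2 - 10*g + 24) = (g + 1)*(g + 3)*(g^2 - 6*g + 8) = (g - 4)*(g + 1)*(g + 3)*(g - 2)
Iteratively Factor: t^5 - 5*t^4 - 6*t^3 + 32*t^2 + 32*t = (t + 1)*(t^4 - 6*t^3 + 32*t) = t*(t + 1)*(t^3 - 6*t^2 + 32) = t*(t - 4)*(t + 1)*(t^2 - 2*t - 8) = t*(t - 4)*(t + 1)*(t + 2)*(t - 4)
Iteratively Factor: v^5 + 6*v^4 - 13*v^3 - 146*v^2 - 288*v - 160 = (v - 5)*(v^4 + 11*v^3 + 42*v^2 + 64*v + 32) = (v - 5)*(v + 2)*(v^3 + 9*v^2 + 24*v + 16) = (v - 5)*(v + 1)*(v + 2)*(v^2 + 8*v + 16) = (v - 5)*(v + 1)*(v + 2)*(v + 4)*(v + 4)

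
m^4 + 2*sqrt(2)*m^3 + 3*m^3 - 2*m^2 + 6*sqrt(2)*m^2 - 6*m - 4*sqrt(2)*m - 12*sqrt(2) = (m + 3)*(m - sqrt(2))*(m + sqrt(2))*(m + 2*sqrt(2))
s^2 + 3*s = s*(s + 3)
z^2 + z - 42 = (z - 6)*(z + 7)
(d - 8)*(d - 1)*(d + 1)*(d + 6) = d^4 - 2*d^3 - 49*d^2 + 2*d + 48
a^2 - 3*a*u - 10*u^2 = (a - 5*u)*(a + 2*u)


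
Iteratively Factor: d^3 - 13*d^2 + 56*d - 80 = (d - 4)*(d^2 - 9*d + 20) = (d - 5)*(d - 4)*(d - 4)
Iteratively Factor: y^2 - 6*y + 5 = (y - 5)*(y - 1)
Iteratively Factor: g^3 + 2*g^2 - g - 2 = (g + 1)*(g^2 + g - 2) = (g - 1)*(g + 1)*(g + 2)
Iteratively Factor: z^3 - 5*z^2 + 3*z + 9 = (z - 3)*(z^2 - 2*z - 3) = (z - 3)^2*(z + 1)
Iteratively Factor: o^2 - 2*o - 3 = (o - 3)*(o + 1)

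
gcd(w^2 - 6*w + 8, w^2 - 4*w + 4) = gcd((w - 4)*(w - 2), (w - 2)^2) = w - 2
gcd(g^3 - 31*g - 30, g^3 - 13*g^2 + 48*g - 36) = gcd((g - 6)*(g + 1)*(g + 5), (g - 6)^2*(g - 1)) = g - 6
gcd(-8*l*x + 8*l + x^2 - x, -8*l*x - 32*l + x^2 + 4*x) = -8*l + x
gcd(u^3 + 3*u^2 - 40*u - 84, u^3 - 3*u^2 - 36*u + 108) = u - 6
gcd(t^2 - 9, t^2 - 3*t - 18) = t + 3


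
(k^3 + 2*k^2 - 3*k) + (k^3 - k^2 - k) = 2*k^3 + k^2 - 4*k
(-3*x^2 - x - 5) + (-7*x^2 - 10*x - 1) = -10*x^2 - 11*x - 6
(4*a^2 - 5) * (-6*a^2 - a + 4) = -24*a^4 - 4*a^3 + 46*a^2 + 5*a - 20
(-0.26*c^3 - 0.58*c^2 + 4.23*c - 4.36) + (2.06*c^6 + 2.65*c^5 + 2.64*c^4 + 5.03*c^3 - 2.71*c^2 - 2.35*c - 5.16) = 2.06*c^6 + 2.65*c^5 + 2.64*c^4 + 4.77*c^3 - 3.29*c^2 + 1.88*c - 9.52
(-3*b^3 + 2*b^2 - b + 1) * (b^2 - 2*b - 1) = -3*b^5 + 8*b^4 - 2*b^3 + b^2 - b - 1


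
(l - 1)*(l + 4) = l^2 + 3*l - 4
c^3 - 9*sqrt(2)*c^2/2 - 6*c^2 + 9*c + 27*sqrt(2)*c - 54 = (c - 6)*(c - 3*sqrt(2))*(c - 3*sqrt(2)/2)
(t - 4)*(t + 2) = t^2 - 2*t - 8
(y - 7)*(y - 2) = y^2 - 9*y + 14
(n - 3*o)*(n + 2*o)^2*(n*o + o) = n^4*o + n^3*o^2 + n^3*o - 8*n^2*o^3 + n^2*o^2 - 12*n*o^4 - 8*n*o^3 - 12*o^4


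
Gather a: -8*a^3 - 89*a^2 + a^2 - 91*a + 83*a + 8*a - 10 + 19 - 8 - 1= -8*a^3 - 88*a^2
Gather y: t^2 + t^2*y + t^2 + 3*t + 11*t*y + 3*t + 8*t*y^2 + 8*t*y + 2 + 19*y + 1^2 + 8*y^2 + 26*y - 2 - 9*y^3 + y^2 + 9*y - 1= 2*t^2 + 6*t - 9*y^3 + y^2*(8*t + 9) + y*(t^2 + 19*t + 54)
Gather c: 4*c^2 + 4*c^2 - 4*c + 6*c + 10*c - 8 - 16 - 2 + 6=8*c^2 + 12*c - 20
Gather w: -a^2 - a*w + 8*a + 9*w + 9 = -a^2 + 8*a + w*(9 - a) + 9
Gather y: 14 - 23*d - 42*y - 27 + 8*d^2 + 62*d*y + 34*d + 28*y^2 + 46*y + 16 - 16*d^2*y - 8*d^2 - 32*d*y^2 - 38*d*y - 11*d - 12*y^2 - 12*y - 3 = y^2*(16 - 32*d) + y*(-16*d^2 + 24*d - 8)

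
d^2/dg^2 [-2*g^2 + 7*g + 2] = -4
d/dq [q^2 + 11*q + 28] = 2*q + 11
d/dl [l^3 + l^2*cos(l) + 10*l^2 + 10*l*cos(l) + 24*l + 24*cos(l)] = -l^2*sin(l) + 3*l^2 - 10*l*sin(l) + 2*l*cos(l) + 20*l - 24*sin(l) + 10*cos(l) + 24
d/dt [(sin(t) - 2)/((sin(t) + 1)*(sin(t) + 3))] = (4*sin(t) + cos(t)^2 + 10)*cos(t)/((sin(t) + 1)^2*(sin(t) + 3)^2)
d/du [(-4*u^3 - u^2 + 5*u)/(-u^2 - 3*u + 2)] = 2*(2*u^4 + 12*u^3 - 8*u^2 - 2*u + 5)/(u^4 + 6*u^3 + 5*u^2 - 12*u + 4)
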